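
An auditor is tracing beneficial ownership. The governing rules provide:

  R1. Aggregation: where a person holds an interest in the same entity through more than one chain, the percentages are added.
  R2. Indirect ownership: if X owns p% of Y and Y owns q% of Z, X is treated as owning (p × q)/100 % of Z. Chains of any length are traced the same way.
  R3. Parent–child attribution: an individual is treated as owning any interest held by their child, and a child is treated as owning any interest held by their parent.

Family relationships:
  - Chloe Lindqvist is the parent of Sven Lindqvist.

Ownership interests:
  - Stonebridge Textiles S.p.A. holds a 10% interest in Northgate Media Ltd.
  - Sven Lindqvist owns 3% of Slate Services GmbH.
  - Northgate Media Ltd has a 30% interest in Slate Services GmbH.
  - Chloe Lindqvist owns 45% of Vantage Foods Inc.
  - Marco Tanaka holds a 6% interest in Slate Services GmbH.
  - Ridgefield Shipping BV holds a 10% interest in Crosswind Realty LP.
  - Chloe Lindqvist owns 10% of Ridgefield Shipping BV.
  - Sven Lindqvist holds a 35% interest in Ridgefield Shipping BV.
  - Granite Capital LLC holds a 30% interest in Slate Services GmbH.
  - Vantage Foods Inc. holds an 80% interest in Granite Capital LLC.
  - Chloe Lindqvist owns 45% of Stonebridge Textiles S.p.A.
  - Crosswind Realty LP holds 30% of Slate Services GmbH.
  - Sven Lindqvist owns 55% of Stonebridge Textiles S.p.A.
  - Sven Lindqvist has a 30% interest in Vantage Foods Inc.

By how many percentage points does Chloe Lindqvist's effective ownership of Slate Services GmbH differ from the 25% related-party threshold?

By parent–child attribution (R3), Chloe Lindqvist is treated as also owning Sven Lindqvist's interest in Vantage Foods Inc, giving 45% + 30% = 75%.
By parent–child attribution (R3), Chloe Lindqvist is treated as also owning Sven Lindqvist's interest in Ridgefield Shipping BV, giving 10% + 35% = 45%.
By parent–child attribution (R3), Chloe Lindqvist is treated as also owning Sven Lindqvist's interest in Stonebridge Textiles S.p.A, giving 45% + 55% = 100%.
By parent–child attribution (R3), Chloe Lindqvist is treated as owning Sven Lindqvist's 3% interest in Slate Services GmbH.
Chain via Vantage Foods Inc. → Granite Capital LLC (R2): 75% × 80% × 30% = 18% of Slate Services GmbH.
Chain via Ridgefield Shipping BV → Crosswind Realty LP (R2): 45% × 10% × 30% = 1.35% of Slate Services GmbH.
Chain via Stonebridge Textiles S.p.A. → Northgate Media Ltd (R2): 100% × 10% × 30% = 3% of Slate Services GmbH.
Direct interest in Slate Services GmbH: 3%.
Aggregating (R1): 18% + 1.35% + 3% + 3% = 25.35%.
25.35% exceeds the 25% threshold by 0.35 percentage points.

0.35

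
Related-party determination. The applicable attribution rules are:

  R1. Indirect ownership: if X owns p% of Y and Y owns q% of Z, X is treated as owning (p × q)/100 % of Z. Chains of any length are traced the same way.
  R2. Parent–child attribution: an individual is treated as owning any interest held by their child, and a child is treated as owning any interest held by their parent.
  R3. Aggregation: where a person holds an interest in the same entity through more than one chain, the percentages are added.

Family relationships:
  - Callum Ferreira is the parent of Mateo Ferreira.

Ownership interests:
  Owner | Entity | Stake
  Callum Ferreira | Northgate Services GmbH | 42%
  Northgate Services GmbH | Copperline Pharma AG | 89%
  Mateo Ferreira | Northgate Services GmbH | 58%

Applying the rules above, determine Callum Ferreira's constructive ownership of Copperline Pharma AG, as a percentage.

89%

By parent–child attribution (R2), Callum Ferreira is treated as also owning Mateo Ferreira's interest in Northgate Services GmbH, giving 42% + 58% = 100%.
Chain via Northgate Services GmbH (R1): 100% × 89% = 89% of Copperline Pharma AG.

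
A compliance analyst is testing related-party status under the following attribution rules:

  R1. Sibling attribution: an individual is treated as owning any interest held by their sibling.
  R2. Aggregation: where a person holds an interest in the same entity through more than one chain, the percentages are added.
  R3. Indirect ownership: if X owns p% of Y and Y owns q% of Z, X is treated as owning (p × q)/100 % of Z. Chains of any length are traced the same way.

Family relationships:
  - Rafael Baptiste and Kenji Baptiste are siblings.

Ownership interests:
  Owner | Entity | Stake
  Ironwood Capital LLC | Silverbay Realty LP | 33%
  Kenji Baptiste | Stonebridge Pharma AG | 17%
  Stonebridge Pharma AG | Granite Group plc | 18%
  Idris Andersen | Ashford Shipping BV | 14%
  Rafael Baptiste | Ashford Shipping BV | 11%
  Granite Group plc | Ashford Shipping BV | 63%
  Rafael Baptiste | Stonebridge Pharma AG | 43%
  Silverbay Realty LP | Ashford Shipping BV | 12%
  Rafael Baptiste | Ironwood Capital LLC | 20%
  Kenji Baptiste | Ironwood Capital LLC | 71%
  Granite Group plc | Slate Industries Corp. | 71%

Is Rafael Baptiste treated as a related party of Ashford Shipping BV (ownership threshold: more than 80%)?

By sibling attribution (R1), Rafael Baptiste is treated as also owning Kenji Baptiste's interest in Stonebridge Pharma AG, giving 43% + 17% = 60%.
By sibling attribution (R1), Rafael Baptiste is treated as also owning Kenji Baptiste's interest in Ironwood Capital LLC, giving 20% + 71% = 91%.
Chain via Stonebridge Pharma AG → Granite Group plc (R3): 60% × 18% × 63% = 6.804% of Ashford Shipping BV.
Chain via Ironwood Capital LLC → Silverbay Realty LP (R3): 91% × 33% × 12% = 3.6036% of Ashford Shipping BV.
Direct interest in Ashford Shipping BV: 11%.
Aggregating (R2): 6.804% + 3.6036% + 11% = 21.4076%.
21.4076% does not exceed the 80% threshold, so Rafael is not a related party to Ashford Shipping BV.

No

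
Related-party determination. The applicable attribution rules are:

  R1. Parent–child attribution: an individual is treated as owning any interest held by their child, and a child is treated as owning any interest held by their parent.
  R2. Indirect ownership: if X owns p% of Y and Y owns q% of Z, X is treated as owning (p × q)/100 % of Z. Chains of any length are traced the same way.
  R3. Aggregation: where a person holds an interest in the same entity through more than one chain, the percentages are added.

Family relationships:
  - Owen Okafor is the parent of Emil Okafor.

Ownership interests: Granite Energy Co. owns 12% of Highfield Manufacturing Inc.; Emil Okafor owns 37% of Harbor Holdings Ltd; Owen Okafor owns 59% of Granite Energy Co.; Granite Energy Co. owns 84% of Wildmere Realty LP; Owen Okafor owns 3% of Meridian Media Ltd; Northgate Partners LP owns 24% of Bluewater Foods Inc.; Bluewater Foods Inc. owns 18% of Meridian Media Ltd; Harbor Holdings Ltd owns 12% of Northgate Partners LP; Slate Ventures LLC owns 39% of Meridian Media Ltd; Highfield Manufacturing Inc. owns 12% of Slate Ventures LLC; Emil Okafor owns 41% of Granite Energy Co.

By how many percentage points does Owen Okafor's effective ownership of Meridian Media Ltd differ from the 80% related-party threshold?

76.246592

By parent–child attribution (R1), Owen Okafor is treated as also owning Emil Okafor's interest in Granite Energy Co, giving 59% + 41% = 100%.
By parent–child attribution (R1), Owen Okafor is treated as owning Emil Okafor's 37% interest in Harbor Holdings Ltd.
Chain via Granite Energy Co. → Highfield Manufacturing Inc. → Slate Ventures LLC (R2): 100% × 12% × 12% × 39% = 0.5616% of Meridian Media Ltd.
Direct interest in Meridian Media Ltd: 3%.
Chain via Harbor Holdings Ltd → Northgate Partners LP → Bluewater Foods Inc. (R2): 37% × 12% × 24% × 18% = 0.191808% of Meridian Media Ltd.
Aggregating (R3): 0.5616% + 3% + 0.191808% = 3.753408%.
3.753408% falls short of the 80% threshold by 76.246592 percentage points.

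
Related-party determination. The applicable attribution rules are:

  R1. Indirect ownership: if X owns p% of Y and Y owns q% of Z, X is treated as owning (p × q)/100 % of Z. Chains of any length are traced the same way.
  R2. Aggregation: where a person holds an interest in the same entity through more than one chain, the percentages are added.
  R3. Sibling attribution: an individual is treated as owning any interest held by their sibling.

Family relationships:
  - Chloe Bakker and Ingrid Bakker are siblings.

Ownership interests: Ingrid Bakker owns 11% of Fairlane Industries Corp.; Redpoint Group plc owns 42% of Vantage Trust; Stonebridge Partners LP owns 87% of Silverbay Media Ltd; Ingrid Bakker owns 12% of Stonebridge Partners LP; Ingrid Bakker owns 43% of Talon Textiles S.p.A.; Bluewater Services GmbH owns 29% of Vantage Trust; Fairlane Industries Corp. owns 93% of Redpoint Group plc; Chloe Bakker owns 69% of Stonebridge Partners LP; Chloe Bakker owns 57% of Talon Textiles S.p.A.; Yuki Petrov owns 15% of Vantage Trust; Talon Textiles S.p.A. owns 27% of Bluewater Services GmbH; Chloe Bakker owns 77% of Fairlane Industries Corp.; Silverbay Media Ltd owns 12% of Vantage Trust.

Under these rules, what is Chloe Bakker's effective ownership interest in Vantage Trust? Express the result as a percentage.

By sibling attribution (R3), Chloe Bakker is treated as also owning Ingrid Bakker's interest in Talon Textiles S.p.A, giving 57% + 43% = 100%.
By sibling attribution (R3), Chloe Bakker is treated as also owning Ingrid Bakker's interest in Fairlane Industries Corp, giving 77% + 11% = 88%.
By sibling attribution (R3), Chloe Bakker is treated as also owning Ingrid Bakker's interest in Stonebridge Partners LP, giving 69% + 12% = 81%.
Chain via Talon Textiles S.p.A. → Bluewater Services GmbH (R1): 100% × 27% × 29% = 7.83% of Vantage Trust.
Chain via Fairlane Industries Corp. → Redpoint Group plc (R1): 88% × 93% × 42% = 34.3728% of Vantage Trust.
Chain via Stonebridge Partners LP → Silverbay Media Ltd (R1): 81% × 87% × 12% = 8.4564% of Vantage Trust.
Aggregating (R2): 7.83% + 34.3728% + 8.4564% = 50.6592%.

50.6592%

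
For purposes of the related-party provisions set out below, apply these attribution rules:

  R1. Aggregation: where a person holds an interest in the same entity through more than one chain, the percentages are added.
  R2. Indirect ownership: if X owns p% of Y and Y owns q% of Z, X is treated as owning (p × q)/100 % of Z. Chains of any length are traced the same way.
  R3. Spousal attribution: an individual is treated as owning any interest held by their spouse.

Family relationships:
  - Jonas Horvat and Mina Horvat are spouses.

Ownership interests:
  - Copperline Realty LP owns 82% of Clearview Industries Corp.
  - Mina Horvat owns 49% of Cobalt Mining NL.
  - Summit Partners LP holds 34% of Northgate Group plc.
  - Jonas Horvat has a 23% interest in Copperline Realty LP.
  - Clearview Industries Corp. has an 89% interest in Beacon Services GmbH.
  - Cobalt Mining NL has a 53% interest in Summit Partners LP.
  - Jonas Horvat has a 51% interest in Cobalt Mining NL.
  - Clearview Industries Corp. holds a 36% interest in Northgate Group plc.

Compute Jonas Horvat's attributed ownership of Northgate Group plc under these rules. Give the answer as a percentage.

By spousal attribution (R3), Jonas Horvat is treated as also owning Mina Horvat's interest in Cobalt Mining NL, giving 51% + 49% = 100%.
Chain via Copperline Realty LP → Clearview Industries Corp. (R2): 23% × 82% × 36% = 6.7896% of Northgate Group plc.
Chain via Cobalt Mining NL → Summit Partners LP (R2): 100% × 53% × 34% = 18.02% of Northgate Group plc.
Aggregating (R1): 6.7896% + 18.02% = 24.8096%.

24.8096%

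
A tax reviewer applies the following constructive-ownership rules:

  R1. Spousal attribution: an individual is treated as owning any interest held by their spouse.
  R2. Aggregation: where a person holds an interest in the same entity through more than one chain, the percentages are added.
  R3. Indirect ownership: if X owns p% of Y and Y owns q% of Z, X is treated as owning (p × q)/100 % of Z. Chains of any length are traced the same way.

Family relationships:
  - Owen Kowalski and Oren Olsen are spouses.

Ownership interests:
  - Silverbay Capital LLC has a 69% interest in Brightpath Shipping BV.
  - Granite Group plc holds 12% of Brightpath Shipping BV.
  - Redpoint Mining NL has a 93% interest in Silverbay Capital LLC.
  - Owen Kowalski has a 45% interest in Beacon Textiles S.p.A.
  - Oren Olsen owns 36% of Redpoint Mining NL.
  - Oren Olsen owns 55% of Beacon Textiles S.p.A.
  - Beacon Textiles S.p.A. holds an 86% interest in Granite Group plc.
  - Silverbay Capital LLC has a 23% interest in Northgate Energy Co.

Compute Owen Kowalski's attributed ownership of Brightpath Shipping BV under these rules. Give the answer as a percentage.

By spousal attribution (R1), Owen Kowalski is treated as also owning Oren Olsen's interest in Beacon Textiles S.p.A, giving 45% + 55% = 100%.
By spousal attribution (R1), Owen Kowalski is treated as owning Oren Olsen's 36% interest in Redpoint Mining NL.
Chain via Beacon Textiles S.p.A. → Granite Group plc (R3): 100% × 86% × 12% = 10.32% of Brightpath Shipping BV.
Chain via Redpoint Mining NL → Silverbay Capital LLC (R3): 36% × 93% × 69% = 23.1012% of Brightpath Shipping BV.
Aggregating (R2): 10.32% + 23.1012% = 33.4212%.

33.4212%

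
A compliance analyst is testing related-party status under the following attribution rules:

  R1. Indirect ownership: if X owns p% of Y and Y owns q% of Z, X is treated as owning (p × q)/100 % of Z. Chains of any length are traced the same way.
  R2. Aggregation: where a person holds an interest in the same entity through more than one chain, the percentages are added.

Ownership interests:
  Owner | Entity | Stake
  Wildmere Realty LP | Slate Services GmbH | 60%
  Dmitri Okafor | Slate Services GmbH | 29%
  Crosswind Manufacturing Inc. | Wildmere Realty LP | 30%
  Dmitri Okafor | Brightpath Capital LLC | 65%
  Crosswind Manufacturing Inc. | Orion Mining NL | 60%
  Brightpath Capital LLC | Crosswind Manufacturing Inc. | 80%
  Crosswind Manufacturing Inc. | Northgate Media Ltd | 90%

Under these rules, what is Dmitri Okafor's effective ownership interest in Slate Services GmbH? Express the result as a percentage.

Chain via Brightpath Capital LLC → Crosswind Manufacturing Inc. → Wildmere Realty LP (R1): 65% × 80% × 30% × 60% = 9.36% of Slate Services GmbH.
Direct interest in Slate Services GmbH: 29%.
Aggregating (R2): 9.36% + 29% = 38.36%.

38.36%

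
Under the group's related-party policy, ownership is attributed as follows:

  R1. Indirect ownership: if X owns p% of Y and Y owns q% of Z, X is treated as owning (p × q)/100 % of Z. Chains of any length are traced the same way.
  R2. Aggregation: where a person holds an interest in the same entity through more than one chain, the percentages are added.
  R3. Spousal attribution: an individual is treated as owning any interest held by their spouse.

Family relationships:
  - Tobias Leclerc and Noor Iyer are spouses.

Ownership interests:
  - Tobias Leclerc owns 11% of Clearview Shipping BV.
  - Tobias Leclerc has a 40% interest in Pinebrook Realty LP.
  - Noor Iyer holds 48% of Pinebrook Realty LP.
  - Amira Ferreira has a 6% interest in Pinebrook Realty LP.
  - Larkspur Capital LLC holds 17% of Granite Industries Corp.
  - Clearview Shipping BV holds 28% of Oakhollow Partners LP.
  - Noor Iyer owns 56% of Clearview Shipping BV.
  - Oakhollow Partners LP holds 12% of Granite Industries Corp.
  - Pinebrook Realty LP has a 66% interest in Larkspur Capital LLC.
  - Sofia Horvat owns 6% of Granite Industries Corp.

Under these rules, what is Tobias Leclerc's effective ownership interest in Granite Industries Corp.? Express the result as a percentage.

By spousal attribution (R3), Tobias Leclerc is treated as also owning Noor Iyer's interest in Clearview Shipping BV, giving 11% + 56% = 67%.
By spousal attribution (R3), Tobias Leclerc is treated as also owning Noor Iyer's interest in Pinebrook Realty LP, giving 40% + 48% = 88%.
Chain via Clearview Shipping BV → Oakhollow Partners LP (R1): 67% × 28% × 12% = 2.2512% of Granite Industries Corp.
Chain via Pinebrook Realty LP → Larkspur Capital LLC (R1): 88% × 66% × 17% = 9.8736% of Granite Industries Corp.
Aggregating (R2): 2.2512% + 9.8736% = 12.1248%.

12.1248%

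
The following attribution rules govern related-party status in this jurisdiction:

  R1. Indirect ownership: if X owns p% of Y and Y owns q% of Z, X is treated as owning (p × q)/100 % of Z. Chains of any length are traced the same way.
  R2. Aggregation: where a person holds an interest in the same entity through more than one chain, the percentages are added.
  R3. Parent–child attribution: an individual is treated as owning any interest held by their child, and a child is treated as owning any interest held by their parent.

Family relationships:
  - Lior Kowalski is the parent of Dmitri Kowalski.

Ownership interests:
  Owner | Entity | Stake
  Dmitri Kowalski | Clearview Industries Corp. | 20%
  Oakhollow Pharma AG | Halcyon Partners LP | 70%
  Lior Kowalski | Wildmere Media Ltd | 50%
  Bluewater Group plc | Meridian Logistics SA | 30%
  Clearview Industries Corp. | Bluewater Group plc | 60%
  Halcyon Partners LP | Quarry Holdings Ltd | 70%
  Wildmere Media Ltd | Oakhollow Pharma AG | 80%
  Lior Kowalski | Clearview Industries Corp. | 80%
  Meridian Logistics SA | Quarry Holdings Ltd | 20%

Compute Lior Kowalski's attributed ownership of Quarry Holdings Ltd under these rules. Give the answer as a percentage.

By parent–child attribution (R3), Lior Kowalski is treated as also owning Dmitri Kowalski's interest in Clearview Industries Corp, giving 80% + 20% = 100%.
Chain via Wildmere Media Ltd → Oakhollow Pharma AG → Halcyon Partners LP (R1): 50% × 80% × 70% × 70% = 19.6% of Quarry Holdings Ltd.
Chain via Clearview Industries Corp. → Bluewater Group plc → Meridian Logistics SA (R1): 100% × 60% × 30% × 20% = 3.6% of Quarry Holdings Ltd.
Aggregating (R2): 19.6% + 3.6% = 23.2%.

23.2%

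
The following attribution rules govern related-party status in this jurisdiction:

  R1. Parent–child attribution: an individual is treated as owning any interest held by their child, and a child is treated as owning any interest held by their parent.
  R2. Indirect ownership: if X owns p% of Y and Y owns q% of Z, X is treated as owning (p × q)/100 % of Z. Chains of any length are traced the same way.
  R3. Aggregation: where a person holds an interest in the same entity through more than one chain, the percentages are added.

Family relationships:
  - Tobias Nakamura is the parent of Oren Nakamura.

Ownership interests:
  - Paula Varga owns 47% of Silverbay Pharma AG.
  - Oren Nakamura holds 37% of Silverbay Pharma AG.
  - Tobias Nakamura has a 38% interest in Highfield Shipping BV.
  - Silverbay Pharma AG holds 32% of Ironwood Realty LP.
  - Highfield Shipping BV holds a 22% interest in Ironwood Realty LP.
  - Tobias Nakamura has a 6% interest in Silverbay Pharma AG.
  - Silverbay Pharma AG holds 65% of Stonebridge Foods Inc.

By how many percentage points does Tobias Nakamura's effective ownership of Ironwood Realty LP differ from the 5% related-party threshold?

By parent–child attribution (R1), Tobias Nakamura is treated as also owning Oren Nakamura's interest in Silverbay Pharma AG, giving 6% + 37% = 43%.
Chain via Silverbay Pharma AG (R2): 43% × 32% = 13.76% of Ironwood Realty LP.
Chain via Highfield Shipping BV (R2): 38% × 22% = 8.36% of Ironwood Realty LP.
Aggregating (R3): 13.76% + 8.36% = 22.12%.
22.12% exceeds the 5% threshold by 17.12 percentage points.

17.12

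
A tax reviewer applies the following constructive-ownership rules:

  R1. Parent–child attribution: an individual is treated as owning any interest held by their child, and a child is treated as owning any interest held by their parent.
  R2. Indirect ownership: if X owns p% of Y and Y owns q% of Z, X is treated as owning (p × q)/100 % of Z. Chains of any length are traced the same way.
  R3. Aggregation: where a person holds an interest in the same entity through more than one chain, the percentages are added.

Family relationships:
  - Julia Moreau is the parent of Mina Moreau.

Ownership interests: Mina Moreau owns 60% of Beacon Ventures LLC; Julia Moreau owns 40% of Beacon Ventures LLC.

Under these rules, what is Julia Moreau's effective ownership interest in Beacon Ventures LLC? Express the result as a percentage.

100%

By parent–child attribution (R1), Julia Moreau is treated as also owning Mina Moreau's interest in Beacon Ventures LLC, giving 40% + 60% = 100%.
Direct interest in Beacon Ventures LLC: 100%.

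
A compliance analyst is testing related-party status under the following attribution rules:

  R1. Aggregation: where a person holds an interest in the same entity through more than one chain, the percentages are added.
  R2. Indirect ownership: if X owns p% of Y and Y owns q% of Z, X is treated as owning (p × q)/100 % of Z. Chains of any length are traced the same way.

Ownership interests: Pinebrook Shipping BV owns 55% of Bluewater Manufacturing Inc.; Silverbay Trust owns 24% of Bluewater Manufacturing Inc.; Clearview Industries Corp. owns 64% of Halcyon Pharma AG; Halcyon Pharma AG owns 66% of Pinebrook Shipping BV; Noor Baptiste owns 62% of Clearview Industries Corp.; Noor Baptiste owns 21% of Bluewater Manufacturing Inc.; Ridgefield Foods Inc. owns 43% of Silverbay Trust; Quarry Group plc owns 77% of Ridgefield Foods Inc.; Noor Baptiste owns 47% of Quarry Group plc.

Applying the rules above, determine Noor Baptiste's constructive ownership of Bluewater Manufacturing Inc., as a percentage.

Chain via Quarry Group plc → Ridgefield Foods Inc. → Silverbay Trust (R2): 47% × 77% × 43% × 24% = 3.734808% of Bluewater Manufacturing Inc.
Chain via Clearview Industries Corp. → Halcyon Pharma AG → Pinebrook Shipping BV (R2): 62% × 64% × 66% × 55% = 14.40384% of Bluewater Manufacturing Inc.
Direct interest in Bluewater Manufacturing Inc: 21%.
Aggregating (R1): 3.734808% + 14.40384% + 21% = 39.138648%.

39.138648%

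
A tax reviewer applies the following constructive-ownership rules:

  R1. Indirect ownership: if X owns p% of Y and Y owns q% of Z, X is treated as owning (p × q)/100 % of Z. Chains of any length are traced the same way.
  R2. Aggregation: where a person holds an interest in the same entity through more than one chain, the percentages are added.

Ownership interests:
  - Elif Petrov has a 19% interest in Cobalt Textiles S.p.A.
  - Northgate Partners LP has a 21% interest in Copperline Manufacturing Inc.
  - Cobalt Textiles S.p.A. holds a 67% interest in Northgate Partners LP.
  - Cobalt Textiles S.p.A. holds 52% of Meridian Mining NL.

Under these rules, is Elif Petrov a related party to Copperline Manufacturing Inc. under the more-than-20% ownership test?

Chain via Cobalt Textiles S.p.A. → Northgate Partners LP (R1): 19% × 67% × 21% = 2.6733% of Copperline Manufacturing Inc.
2.6733% does not exceed the 20% threshold, so Elif is not a related party to Copperline Manufacturing Inc.

No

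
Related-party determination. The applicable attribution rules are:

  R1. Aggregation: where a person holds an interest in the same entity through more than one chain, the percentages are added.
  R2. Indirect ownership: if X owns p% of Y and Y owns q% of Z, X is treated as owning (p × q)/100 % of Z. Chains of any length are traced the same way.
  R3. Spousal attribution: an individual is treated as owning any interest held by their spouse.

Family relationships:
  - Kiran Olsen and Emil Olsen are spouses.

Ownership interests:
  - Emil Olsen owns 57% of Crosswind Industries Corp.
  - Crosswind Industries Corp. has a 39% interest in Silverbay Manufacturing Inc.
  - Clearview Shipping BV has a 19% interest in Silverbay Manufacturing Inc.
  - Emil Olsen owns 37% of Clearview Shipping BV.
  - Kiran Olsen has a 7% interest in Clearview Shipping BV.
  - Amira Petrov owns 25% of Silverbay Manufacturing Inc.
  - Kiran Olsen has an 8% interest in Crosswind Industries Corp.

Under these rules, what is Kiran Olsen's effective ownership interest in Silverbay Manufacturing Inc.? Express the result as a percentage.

By spousal attribution (R3), Kiran Olsen is treated as also owning Emil Olsen's interest in Clearview Shipping BV, giving 7% + 37% = 44%.
By spousal attribution (R3), Kiran Olsen is treated as also owning Emil Olsen's interest in Crosswind Industries Corp, giving 8% + 57% = 65%.
Chain via Clearview Shipping BV (R2): 44% × 19% = 8.36% of Silverbay Manufacturing Inc.
Chain via Crosswind Industries Corp. (R2): 65% × 39% = 25.35% of Silverbay Manufacturing Inc.
Aggregating (R1): 8.36% + 25.35% = 33.71%.

33.71%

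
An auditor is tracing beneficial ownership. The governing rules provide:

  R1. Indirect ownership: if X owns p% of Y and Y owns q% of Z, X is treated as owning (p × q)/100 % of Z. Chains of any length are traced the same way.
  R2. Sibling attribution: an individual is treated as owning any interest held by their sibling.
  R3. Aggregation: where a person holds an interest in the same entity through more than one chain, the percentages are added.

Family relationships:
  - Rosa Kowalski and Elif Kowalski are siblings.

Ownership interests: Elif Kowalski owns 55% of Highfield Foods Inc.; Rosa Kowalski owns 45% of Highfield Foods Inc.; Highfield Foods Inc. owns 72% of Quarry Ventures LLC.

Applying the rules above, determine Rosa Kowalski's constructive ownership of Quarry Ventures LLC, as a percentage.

72%

By sibling attribution (R2), Rosa Kowalski is treated as also owning Elif Kowalski's interest in Highfield Foods Inc, giving 45% + 55% = 100%.
Chain via Highfield Foods Inc. (R1): 100% × 72% = 72% of Quarry Ventures LLC.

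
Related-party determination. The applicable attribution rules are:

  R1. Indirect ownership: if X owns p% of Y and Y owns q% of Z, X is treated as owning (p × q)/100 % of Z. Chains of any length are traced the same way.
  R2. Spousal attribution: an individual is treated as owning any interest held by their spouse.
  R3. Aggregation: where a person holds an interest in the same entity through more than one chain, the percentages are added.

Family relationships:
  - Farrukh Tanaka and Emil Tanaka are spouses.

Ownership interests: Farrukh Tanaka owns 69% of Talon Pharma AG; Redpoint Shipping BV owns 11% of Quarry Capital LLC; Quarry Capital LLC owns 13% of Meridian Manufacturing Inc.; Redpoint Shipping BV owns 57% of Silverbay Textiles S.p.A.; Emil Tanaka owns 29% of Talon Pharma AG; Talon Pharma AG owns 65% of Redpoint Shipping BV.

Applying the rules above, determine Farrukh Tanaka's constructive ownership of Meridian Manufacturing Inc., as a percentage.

0.91091%

By spousal attribution (R2), Farrukh Tanaka is treated as also owning Emil Tanaka's interest in Talon Pharma AG, giving 69% + 29% = 98%.
Chain via Talon Pharma AG → Redpoint Shipping BV → Quarry Capital LLC (R1): 98% × 65% × 11% × 13% = 0.91091% of Meridian Manufacturing Inc.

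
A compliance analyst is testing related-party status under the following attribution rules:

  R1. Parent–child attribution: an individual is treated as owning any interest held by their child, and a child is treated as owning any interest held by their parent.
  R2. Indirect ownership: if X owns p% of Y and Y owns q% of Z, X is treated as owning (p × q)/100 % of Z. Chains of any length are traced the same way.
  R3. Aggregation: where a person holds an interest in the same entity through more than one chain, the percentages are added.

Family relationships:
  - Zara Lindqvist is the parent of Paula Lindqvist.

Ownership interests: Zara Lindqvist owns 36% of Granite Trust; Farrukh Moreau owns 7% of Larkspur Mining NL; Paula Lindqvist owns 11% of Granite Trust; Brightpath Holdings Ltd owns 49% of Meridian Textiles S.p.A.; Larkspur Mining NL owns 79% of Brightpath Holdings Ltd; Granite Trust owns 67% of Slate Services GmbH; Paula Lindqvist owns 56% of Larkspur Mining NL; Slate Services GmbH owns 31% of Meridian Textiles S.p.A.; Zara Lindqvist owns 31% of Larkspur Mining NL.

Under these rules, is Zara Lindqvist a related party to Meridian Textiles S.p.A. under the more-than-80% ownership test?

By parent–child attribution (R1), Zara Lindqvist is treated as also owning Paula Lindqvist's interest in Granite Trust, giving 36% + 11% = 47%.
By parent–child attribution (R1), Zara Lindqvist is treated as also owning Paula Lindqvist's interest in Larkspur Mining NL, giving 31% + 56% = 87%.
Chain via Granite Trust → Slate Services GmbH (R2): 47% × 67% × 31% = 9.7619% of Meridian Textiles S.p.A.
Chain via Larkspur Mining NL → Brightpath Holdings Ltd (R2): 87% × 79% × 49% = 33.6777% of Meridian Textiles S.p.A.
Aggregating (R3): 9.7619% + 33.6777% = 43.4396%.
43.4396% does not exceed the 80% threshold, so Zara is not a related party to Meridian Textiles S.p.A.

No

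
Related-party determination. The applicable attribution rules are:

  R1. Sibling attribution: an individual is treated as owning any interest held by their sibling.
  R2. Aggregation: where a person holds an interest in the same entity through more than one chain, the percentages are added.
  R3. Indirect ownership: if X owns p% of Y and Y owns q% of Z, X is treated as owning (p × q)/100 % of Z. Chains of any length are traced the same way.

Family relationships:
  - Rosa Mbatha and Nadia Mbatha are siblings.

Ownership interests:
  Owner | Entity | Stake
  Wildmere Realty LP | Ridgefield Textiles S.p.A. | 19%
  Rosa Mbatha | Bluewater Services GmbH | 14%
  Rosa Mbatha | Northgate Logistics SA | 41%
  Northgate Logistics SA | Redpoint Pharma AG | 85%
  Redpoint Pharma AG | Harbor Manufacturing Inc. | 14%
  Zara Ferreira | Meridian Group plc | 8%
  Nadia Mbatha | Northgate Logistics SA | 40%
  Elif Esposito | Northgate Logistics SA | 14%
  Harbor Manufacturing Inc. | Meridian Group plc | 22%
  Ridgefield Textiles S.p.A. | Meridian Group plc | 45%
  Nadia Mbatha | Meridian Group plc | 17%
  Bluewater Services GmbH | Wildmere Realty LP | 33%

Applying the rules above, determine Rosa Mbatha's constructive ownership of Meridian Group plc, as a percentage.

19.51559%

By sibling attribution (R1), Rosa Mbatha is treated as also owning Nadia Mbatha's interest in Northgate Logistics SA, giving 41% + 40% = 81%.
By sibling attribution (R1), Rosa Mbatha is treated as owning Nadia Mbatha's 17% interest in Meridian Group plc.
Chain via Bluewater Services GmbH → Wildmere Realty LP → Ridgefield Textiles S.p.A. (R3): 14% × 33% × 19% × 45% = 0.39501% of Meridian Group plc.
Chain via Northgate Logistics SA → Redpoint Pharma AG → Harbor Manufacturing Inc. (R3): 81% × 85% × 14% × 22% = 2.12058% of Meridian Group plc.
Direct interest in Meridian Group plc: 17%.
Aggregating (R2): 0.39501% + 2.12058% + 17% = 19.51559%.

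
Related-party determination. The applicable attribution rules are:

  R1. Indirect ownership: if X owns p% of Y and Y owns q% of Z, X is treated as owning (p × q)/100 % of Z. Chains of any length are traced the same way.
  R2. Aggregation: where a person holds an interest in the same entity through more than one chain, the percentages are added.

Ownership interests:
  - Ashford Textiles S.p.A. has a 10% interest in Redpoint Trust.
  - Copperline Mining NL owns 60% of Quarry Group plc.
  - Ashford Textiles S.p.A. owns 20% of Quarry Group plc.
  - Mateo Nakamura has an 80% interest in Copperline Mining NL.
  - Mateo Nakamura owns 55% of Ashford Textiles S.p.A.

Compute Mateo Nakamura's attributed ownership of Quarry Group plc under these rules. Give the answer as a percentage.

Chain via Copperline Mining NL (R1): 80% × 60% = 48% of Quarry Group plc.
Chain via Ashford Textiles S.p.A. (R1): 55% × 20% = 11% of Quarry Group plc.
Aggregating (R2): 48% + 11% = 59%.

59%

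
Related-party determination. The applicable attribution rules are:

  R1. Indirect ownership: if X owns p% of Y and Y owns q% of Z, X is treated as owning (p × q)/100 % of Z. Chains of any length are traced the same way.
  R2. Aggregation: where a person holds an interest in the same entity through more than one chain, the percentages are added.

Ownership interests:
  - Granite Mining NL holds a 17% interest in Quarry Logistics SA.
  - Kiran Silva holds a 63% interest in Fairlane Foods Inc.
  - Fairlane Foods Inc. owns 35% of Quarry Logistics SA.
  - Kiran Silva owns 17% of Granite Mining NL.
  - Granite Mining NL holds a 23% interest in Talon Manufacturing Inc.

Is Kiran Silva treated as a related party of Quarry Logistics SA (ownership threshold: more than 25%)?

No

Chain via Granite Mining NL (R1): 17% × 17% = 2.89% of Quarry Logistics SA.
Chain via Fairlane Foods Inc. (R1): 63% × 35% = 22.05% of Quarry Logistics SA.
Aggregating (R2): 2.89% + 22.05% = 24.94%.
24.94% does not exceed the 25% threshold, so Kiran is not a related party to Quarry Logistics SA.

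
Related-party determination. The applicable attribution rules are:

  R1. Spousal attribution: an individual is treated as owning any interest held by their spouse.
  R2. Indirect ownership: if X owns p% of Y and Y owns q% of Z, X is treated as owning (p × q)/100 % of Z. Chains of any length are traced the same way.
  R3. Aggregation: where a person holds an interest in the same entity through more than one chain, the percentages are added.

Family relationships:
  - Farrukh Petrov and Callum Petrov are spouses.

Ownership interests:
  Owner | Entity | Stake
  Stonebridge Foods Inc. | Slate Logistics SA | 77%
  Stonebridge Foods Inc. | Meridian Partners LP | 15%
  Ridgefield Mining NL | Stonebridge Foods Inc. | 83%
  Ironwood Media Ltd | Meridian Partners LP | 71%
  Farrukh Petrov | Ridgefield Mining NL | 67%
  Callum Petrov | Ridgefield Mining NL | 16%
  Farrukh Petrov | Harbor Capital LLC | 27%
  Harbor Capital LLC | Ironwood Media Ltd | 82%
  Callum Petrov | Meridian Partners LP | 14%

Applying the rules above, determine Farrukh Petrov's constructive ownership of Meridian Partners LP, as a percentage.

By spousal attribution (R1), Farrukh Petrov is treated as also owning Callum Petrov's interest in Ridgefield Mining NL, giving 67% + 16% = 83%.
By spousal attribution (R1), Farrukh Petrov is treated as owning Callum Petrov's 14% interest in Meridian Partners LP.
Chain via Harbor Capital LLC → Ironwood Media Ltd (R2): 27% × 82% × 71% = 15.7194% of Meridian Partners LP.
Chain via Ridgefield Mining NL → Stonebridge Foods Inc. (R2): 83% × 83% × 15% = 10.3335% of Meridian Partners LP.
Direct interest in Meridian Partners LP: 14%.
Aggregating (R3): 15.7194% + 10.3335% + 14% = 40.0529%.

40.0529%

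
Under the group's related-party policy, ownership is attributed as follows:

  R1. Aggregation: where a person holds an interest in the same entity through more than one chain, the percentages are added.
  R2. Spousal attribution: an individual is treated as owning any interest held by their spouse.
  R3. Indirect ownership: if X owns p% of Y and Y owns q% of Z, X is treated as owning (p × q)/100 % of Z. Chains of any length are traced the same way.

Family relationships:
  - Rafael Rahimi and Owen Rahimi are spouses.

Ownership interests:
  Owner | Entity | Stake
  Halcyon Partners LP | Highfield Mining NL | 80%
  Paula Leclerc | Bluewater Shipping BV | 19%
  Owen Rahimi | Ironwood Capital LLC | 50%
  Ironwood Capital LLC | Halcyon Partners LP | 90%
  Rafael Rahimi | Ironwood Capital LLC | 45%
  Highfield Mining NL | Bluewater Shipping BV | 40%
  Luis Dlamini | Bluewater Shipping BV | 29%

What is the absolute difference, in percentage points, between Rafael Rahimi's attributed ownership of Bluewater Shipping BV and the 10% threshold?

17.36

By spousal attribution (R2), Rafael Rahimi is treated as also owning Owen Rahimi's interest in Ironwood Capital LLC, giving 45% + 50% = 95%.
Chain via Ironwood Capital LLC → Halcyon Partners LP → Highfield Mining NL (R3): 95% × 90% × 80% × 40% = 27.36% of Bluewater Shipping BV.
27.36% exceeds the 10% threshold by 17.36 percentage points.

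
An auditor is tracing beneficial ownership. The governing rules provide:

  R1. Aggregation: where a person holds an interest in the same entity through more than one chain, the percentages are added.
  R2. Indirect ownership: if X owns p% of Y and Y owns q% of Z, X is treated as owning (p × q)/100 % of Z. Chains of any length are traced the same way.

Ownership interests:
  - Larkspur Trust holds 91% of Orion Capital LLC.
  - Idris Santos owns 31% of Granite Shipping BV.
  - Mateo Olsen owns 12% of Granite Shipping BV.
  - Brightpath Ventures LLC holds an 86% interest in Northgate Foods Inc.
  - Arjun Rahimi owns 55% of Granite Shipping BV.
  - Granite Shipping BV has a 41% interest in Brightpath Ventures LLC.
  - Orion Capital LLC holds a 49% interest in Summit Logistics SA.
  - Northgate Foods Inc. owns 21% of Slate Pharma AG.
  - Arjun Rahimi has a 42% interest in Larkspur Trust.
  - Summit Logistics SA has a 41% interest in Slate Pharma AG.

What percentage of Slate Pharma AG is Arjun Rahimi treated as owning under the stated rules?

11.750928%

Chain via Granite Shipping BV → Brightpath Ventures LLC → Northgate Foods Inc. (R2): 55% × 41% × 86% × 21% = 4.07253% of Slate Pharma AG.
Chain via Larkspur Trust → Orion Capital LLC → Summit Logistics SA (R2): 42% × 91% × 49% × 41% = 7.678398% of Slate Pharma AG.
Aggregating (R1): 4.07253% + 7.678398% = 11.750928%.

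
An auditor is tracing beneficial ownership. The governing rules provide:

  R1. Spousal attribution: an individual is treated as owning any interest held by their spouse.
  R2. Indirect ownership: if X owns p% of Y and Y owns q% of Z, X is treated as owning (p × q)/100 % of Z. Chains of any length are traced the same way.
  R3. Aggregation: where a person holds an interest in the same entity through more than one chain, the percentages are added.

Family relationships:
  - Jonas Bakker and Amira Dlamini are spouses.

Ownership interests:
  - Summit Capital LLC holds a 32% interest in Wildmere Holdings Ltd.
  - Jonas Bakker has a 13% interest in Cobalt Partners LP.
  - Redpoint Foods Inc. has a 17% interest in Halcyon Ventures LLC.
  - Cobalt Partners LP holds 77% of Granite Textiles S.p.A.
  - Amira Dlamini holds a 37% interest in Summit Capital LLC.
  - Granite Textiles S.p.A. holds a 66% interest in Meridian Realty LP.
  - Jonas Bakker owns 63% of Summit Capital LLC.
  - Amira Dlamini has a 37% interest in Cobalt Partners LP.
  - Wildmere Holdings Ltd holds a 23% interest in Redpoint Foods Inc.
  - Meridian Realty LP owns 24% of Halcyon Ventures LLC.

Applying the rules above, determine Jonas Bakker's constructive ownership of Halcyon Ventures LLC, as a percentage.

7.3496%

By spousal attribution (R1), Jonas Bakker is treated as also owning Amira Dlamini's interest in Summit Capital LLC, giving 63% + 37% = 100%.
By spousal attribution (R1), Jonas Bakker is treated as also owning Amira Dlamini's interest in Cobalt Partners LP, giving 13% + 37% = 50%.
Chain via Summit Capital LLC → Wildmere Holdings Ltd → Redpoint Foods Inc. (R2): 100% × 32% × 23% × 17% = 1.2512% of Halcyon Ventures LLC.
Chain via Cobalt Partners LP → Granite Textiles S.p.A. → Meridian Realty LP (R2): 50% × 77% × 66% × 24% = 6.0984% of Halcyon Ventures LLC.
Aggregating (R3): 1.2512% + 6.0984% = 7.3496%.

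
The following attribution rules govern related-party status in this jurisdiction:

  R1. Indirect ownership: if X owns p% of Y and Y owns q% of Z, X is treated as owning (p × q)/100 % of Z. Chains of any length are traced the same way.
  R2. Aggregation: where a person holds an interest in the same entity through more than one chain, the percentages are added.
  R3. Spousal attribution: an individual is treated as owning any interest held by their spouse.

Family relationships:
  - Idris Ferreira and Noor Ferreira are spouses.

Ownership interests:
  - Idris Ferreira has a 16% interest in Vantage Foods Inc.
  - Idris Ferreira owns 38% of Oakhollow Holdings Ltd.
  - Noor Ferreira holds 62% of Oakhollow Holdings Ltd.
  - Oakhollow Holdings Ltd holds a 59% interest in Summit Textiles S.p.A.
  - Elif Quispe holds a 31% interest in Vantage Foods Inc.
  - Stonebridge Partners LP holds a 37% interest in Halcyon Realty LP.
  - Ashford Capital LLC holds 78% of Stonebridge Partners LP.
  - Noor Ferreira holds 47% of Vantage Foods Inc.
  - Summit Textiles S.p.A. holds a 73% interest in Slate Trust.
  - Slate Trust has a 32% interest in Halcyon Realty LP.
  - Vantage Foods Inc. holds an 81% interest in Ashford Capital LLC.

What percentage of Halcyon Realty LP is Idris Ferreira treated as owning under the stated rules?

28.509658%

By spousal attribution (R3), Idris Ferreira is treated as also owning Noor Ferreira's interest in Vantage Foods Inc, giving 16% + 47% = 63%.
By spousal attribution (R3), Idris Ferreira is treated as also owning Noor Ferreira's interest in Oakhollow Holdings Ltd, giving 38% + 62% = 100%.
Chain via Vantage Foods Inc. → Ashford Capital LLC → Stonebridge Partners LP (R1): 63% × 81% × 78% × 37% = 14.727258% of Halcyon Realty LP.
Chain via Oakhollow Holdings Ltd → Summit Textiles S.p.A. → Slate Trust (R1): 100% × 59% × 73% × 32% = 13.7824% of Halcyon Realty LP.
Aggregating (R2): 14.727258% + 13.7824% = 28.509658%.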